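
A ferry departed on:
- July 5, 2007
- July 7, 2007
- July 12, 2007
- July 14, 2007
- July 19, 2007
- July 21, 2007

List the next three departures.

July 26, 2007; July 28, 2007; August 2, 2007

The gap pattern 2, 5, 2, 5, 2 repeats every 2 events.
These are the Thursdays and Saturdays of each week.
Next Thursday: July 26, 2007.
The following Saturday is July 28, 2007.
Next Thursday: August 2, 2007.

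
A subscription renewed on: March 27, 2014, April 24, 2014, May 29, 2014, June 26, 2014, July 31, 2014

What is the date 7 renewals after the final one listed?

February 26, 2015

All Thursdays; the gaps (28, 35, 28, 35) vary with month length.
This is the last Thursday of each month.
August 2014 ends with Thursday August 28, 2014.
Last Thursday of September 2014: September 25, 2014.
Last Thursday of October 2014: October 30, 2014.
Last Thursday of November 2014: November 27, 2014.
December 2014 ends with Thursday December 25, 2014.
Last Thursday of January 2015: January 29, 2015.
February 2015 ends with Thursday February 26, 2015.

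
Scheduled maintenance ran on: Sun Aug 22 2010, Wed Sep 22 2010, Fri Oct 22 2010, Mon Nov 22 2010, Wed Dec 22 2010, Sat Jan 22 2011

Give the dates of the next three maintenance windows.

Tue Feb 22 2011, Tue Mar 22 2011, Fri Apr 22 2011

Each date is the 22nd; the gaps (31, 30, 31, 30, 31) track the month lengths.
The rule is the 22nd of each month.
February 2011: Tue Feb 22 2011.
March 2011: Tue Mar 22 2011.
April 2011: Fri Apr 22 2011.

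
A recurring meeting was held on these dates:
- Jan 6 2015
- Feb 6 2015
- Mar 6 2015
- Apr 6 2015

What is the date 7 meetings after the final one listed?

Gaps: 31, 28, 31 days — not constant. Every event is on the 6th of the month.
Pattern: the 6th of each month.
May 2015: May 6 2015.
June 2015: Jun 6 2015.
July 2015: Jul 6 2015.
August 2015: Aug 6 2015.
September 2015: Sep 6 2015.
Next: October 2015 → Oct 6 2015.
November 2015: Nov 6 2015.

Nov 6 2015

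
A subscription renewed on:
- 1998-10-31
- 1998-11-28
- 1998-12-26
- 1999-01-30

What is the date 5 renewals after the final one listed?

1999-06-26

All Saturdays; the gaps (28, 28, 35) vary with month length.
This is the last Saturday of each month.
Last Saturday of February 1999: 1999-02-27.
March 1999 ends with Saturday 1999-03-27.
Last Saturday of April 1999: 1999-04-24.
Last Saturday of May 1999: 1999-05-29.
June 1999 ends with Saturday 1999-06-26.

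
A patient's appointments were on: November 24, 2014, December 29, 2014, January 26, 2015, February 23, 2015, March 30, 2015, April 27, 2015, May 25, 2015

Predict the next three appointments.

Every date is a Monday; gaps 35, 28, 28, 35, 28, 28 days.
Each is the last Monday of its month (at least one falls on the 29th or later, ruling out '4th Monday').
June 2015 ends with Monday June 29, 2015.
July 2015 ends with Monday July 27, 2015.
August 2015 ends with Monday August 31, 2015.

June 29, 2015; July 27, 2015; August 31, 2015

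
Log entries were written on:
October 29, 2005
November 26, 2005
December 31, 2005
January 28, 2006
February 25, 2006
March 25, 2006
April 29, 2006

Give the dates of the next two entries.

Every date is a Saturday; gaps 28, 35, 28, 28, 28, 35 days.
Each is the last Saturday of its month (at least one falls on the 29th or later, ruling out '4th Saturday').
Last Saturday of May 2006: May 27, 2006.
June 2006 ends with Saturday June 24, 2006.

May 27, 2006; June 24, 2006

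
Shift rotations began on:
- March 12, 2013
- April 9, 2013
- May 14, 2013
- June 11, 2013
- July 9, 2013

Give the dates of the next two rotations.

August 13, 2013; September 10, 2013

All dates are Tuesdays, 28, 35, 28, 28 days apart.
Specifically, the 2nd Tuesday of each month.
2nd Tuesday of August 2013: August 13, 2013.
September 2013 — 2nd Tuesday is September 10, 2013.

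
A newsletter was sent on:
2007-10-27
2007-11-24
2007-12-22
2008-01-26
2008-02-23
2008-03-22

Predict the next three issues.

Gaps: 28, 28, 35, 28, 28 days — a mix of 28 and 35. Every date is a Saturday.
Each is the 4th Saturday of its month.
4th Saturday of April 2008: 2008-04-26.
4th Saturday of May 2008: 2008-05-24.
4th Saturday of June 2008: 2008-06-28.

2008-04-26, 2008-05-24, 2008-06-28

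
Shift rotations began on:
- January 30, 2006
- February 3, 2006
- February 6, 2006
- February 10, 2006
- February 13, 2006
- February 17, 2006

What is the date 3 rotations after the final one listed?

Every event lands on a Monday or Friday (gaps cycle 4, 3, 4, 3, 4).
So the schedule is: every Monday and Friday.
The following Monday is February 20, 2006.
The following Friday is February 24, 2006.
The following Monday is February 27, 2006.

February 27, 2006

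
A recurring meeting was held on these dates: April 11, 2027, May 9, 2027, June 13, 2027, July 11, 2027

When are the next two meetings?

All dates are Sundays, 28, 35, 28 days apart.
Specifically, the 2nd Sunday of each month.
August 2027 — 2nd Sunday is August 8, 2027.
September 2027 — 2nd Sunday is September 12, 2027.

August 8, 2027; September 12, 2027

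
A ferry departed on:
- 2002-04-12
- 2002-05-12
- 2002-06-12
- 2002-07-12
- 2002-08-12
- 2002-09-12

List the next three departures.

Gaps: 30, 31, 30, 31, 31 days — not constant. Every event is on the 12th of the month.
Pattern: the 12th of each month.
Next: October 2002 → 2002-10-12.
November 2002: 2002-11-12.
December 2002: 2002-12-12.

2002-10-12, 2002-11-12, 2002-12-12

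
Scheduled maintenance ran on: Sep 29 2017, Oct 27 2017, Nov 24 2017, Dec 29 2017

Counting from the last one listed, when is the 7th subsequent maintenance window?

Jul 27 2018

These are Fridays with 28, 28, 35-day gaps.
Each is the final Friday of its month — Sep 29 2017 is past the 28th, so '4th Friday' doesn't fit.
Last Friday of January 2018: Jan 26 2018.
February 2018 ends with Friday Feb 23 2018.
March 2018 ends with Friday Mar 30 2018.
Last Friday of April 2018: Apr 27 2018.
Last Friday of May 2018: May 25 2018.
Last Friday of June 2018: Jun 29 2018.
July 2018 ends with Friday Jul 27 2018.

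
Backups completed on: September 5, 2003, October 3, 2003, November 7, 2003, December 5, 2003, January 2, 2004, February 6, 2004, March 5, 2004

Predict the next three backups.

Gaps: 28, 35, 28, 28, 35, 28 days — a mix of 28 and 35. Every date is a Friday.
Each is the 1st Friday of its month.
April 2004 — 1st Friday is April 2, 2004.
1st Friday of May 2004: May 7, 2004.
1st Friday of June 2004: June 4, 2004.

April 2, 2004; May 7, 2004; June 4, 2004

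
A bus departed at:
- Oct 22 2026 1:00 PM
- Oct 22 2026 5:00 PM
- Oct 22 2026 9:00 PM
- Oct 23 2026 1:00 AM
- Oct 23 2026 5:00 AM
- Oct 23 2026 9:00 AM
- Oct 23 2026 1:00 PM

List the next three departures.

The interval is a steady 4 hours (4, 4, 4, 4, 4, 4).
Oct 23 2026 1:00 PM + 4 h = Oct 23 2026 5:00 PM.
Oct 23 2026 5:00 PM + 4 h = Oct 23 2026 9:00 PM.
Oct 23 2026 9:00 PM + 4 h = Oct 24 2026 1:00 AM.

Oct 23 2026 5:00 PM, Oct 23 2026 9:00 PM, Oct 24 2026 1:00 AM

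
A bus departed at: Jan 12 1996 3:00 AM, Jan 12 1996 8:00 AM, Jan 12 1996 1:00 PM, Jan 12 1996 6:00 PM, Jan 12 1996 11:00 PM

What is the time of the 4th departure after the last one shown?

Jan 13 1996 7:00 PM

Spacing: 5, 5, 5, 5 h — constant 5 h.
Jan 12 1996 11:00 PM + 5 h = Jan 13 1996 4:00 AM.
Jan 13 1996 4:00 AM + 5 h = Jan 13 1996 9:00 AM.
Jan 13 1996 9:00 AM + 5 h = Jan 13 1996 2:00 PM.
Jan 13 1996 2:00 PM + 5 h = Jan 13 1996 7:00 PM.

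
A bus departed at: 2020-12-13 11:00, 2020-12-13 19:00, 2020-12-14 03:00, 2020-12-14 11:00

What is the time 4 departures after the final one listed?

2020-12-15 19:00

Gaps: 8, 8, 8 hours — each event is 8 hours after the previous one.
2020-12-14 11:00 + 8 h = 2020-12-14 19:00.
2020-12-14 19:00 + 8 h = 2020-12-15 03:00.
2020-12-15 03:00 + 8 h = 2020-12-15 11:00.
2020-12-15 11:00 + 8 h = 2020-12-15 19:00.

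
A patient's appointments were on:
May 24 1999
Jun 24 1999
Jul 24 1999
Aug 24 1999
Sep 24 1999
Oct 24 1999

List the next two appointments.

Nov 24 1999, Dec 24 1999

Gaps: 31, 30, 31, 31, 30 days — not constant. Every event is on the 24th of the month.
Pattern: the 24th of each month.
November 1999: Nov 24 1999.
Next: December 1999 → Dec 24 1999.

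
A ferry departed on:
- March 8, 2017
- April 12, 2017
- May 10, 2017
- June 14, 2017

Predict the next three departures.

All dates are Wednesdays, 35, 28, 35 days apart.
Specifically, the 2nd Wednesday of each month.
2nd Wednesday of July 2017: July 12, 2017.
2nd Wednesday of August 2017: August 9, 2017.
September 2017 — 2nd Wednesday is September 13, 2017.

July 12, 2017; August 9, 2017; September 13, 2017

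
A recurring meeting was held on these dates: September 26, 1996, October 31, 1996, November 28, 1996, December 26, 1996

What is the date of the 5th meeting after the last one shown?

May 29, 1997

All Thursdays; the gaps (35, 28, 28) vary with month length.
This is the last Thursday of each month.
Last Thursday of January 1997: January 30, 1997.
Last Thursday of February 1997: February 27, 1997.
March 1997 ends with Thursday March 27, 1997.
April 1997 ends with Thursday April 24, 1997.
May 1997 ends with Thursday May 29, 1997.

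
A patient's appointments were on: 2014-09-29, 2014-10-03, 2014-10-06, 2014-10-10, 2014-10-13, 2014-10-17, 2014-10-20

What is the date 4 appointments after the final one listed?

Every event lands on a Monday or Friday (gaps cycle 4, 3, 4, 3, 4, 3).
So the schedule is: every Monday and Friday.
Next Friday: 2014-10-24.
Next Monday: 2014-10-27.
Next Friday: 2014-10-31.
Next Monday: 2014-11-03.

2014-11-03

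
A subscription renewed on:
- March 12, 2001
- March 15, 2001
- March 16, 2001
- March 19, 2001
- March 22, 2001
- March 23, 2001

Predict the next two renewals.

The gap pattern 3, 1, 3, 3, 1 repeats every 3 events.
These are the Mondays, Thursdays and Fridays of each week.
The following Monday is March 26, 2001.
The following Thursday is March 29, 2001.

March 26, 2001; March 29, 2001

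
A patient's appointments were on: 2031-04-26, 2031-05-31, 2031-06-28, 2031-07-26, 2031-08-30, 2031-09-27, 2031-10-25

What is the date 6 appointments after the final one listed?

All Saturdays; the gaps (35, 28, 28, 35, 28, 28) vary with month length.
This is the last Saturday of each month.
Last Saturday of November 2031: 2031-11-29.
Last Saturday of December 2031: 2031-12-27.
Last Saturday of January 2032: 2032-01-31.
February 2032 ends with Saturday 2032-02-28.
March 2032 ends with Saturday 2032-03-27.
Last Saturday of April 2032: 2032-04-24.

2032-04-24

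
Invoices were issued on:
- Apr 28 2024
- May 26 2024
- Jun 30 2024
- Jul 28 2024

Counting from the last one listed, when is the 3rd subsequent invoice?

These are Sundays with 28, 35, 28-day gaps.
Each is the final Sunday of its month — Jun 30 2024 is past the 28th, so '4th Sunday' doesn't fit.
August 2024 ends with Sunday Aug 25 2024.
September 2024 ends with Sunday Sep 29 2024.
October 2024 ends with Sunday Oct 27 2024.

Oct 27 2024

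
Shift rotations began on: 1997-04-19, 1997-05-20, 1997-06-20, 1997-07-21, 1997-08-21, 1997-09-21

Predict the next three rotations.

Every event comes 31 days after the last (31, 31, 31, 31, 31).
1997-09-21 + 31 days = 1997-10-22.
1997-10-22 + 31 days = 1997-11-22.
1997-11-22 + 31 days = 1997-12-23.

1997-10-22, 1997-11-22, 1997-12-23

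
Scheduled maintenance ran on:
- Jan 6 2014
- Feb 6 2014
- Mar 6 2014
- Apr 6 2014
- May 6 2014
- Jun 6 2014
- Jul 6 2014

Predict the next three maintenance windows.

Aug 6 2014, Sep 6 2014, Oct 6 2014

The day-of-month is always 6 (31, 28, 31, 30, 31, 30 days between events).
So this recurs on the 6th of each month.
Next: August 2014 → Aug 6 2014.
September 2014: Sep 6 2014.
Next: October 2014 → Oct 6 2014.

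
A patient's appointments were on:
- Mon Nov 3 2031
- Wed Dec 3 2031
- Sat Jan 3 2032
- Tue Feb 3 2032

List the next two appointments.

Gaps: 30, 31, 31 days — not constant. Every event is on the 3rd of the month.
Pattern: the 3rd of each month.
Next: March 2032 → Wed Mar 3 2032.
Next: April 2032 → Sat Apr 3 2032.

Wed Mar 3 2032, Sat Apr 3 2032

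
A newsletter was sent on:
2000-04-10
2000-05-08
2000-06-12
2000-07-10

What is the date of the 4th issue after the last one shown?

Gaps: 28, 35, 28 days — a mix of 28 and 35. Every date is a Monday.
Each is the 2nd Monday of its month.
2nd Monday of August 2000: 2000-08-14.
September 2000 — 2nd Monday is 2000-09-11.
October 2000 — 2nd Monday is 2000-10-09.
2nd Monday of November 2000: 2000-11-13.

2000-11-13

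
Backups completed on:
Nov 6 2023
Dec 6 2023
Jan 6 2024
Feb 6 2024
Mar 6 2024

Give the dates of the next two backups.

Apr 6 2024, May 6 2024

The day-of-month is always 6 (30, 31, 31, 29 days between events).
So this recurs on the 6th of each month.
Next: April 2024 → Apr 6 2024.
Next: May 2024 → May 6 2024.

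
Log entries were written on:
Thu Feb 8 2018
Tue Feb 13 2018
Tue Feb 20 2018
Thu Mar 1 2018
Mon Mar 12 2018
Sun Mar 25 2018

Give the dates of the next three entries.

The spacing grows by 2 each time: 5, 7, 9, 11, 13 days.
Next gap: 15 days. Sun Mar 25 2018 + 15 days = Mon Apr 9 2018.
Next gap: 17 days. Mon Apr 9 2018 + 17 days = Thu Apr 26 2018.
Next gap: 19 days. Thu Apr 26 2018 + 19 days = Tue May 15 2018.

Mon Apr 9 2018, Thu Apr 26 2018, Tue May 15 2018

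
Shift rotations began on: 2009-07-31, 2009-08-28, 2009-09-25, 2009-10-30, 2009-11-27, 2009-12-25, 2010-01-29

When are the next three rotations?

Every date is a Friday; gaps 28, 28, 35, 28, 28, 35 days.
Each is the last Friday of its month (at least one falls on the 29th or later, ruling out '4th Friday').
Last Friday of February 2010: 2010-02-26.
March 2010 ends with Friday 2010-03-26.
April 2010 ends with Friday 2010-04-30.

2010-02-26, 2010-03-26, 2010-04-30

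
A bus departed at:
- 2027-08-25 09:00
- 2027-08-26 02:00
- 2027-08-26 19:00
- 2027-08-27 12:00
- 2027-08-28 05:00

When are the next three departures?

The interval is a steady 17 hours (17, 17, 17, 17).
2027-08-28 05:00 + 17 h = 2027-08-28 22:00.
2027-08-28 22:00 + 17 h = 2027-08-29 15:00.
2027-08-29 15:00 + 17 h = 2027-08-30 08:00.

2027-08-28 22:00, 2027-08-29 15:00, 2027-08-30 08:00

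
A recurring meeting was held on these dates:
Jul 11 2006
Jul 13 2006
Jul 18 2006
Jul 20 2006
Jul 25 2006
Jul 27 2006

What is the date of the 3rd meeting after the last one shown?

Aug 8 2006

Every event lands on a Tuesday or Thursday (gaps cycle 2, 5, 2, 5, 2).
So the schedule is: every Tuesday and Thursday.
Next Tuesday: Aug 1 2006.
The following Thursday is Aug 3 2006.
Next Tuesday: Aug 8 2006.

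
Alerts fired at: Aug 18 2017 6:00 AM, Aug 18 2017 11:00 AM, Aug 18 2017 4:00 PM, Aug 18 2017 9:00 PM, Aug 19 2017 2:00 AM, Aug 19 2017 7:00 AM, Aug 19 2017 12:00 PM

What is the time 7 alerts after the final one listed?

Aug 20 2017 11:00 PM

Gaps: 5, 5, 5, 5, 5, 5 hours — each event is 5 hours after the previous one.
Aug 19 2017 12:00 PM + 5 h = Aug 19 2017 5:00 PM.
Aug 19 2017 5:00 PM + 5 h = Aug 19 2017 10:00 PM.
Aug 19 2017 10:00 PM + 5 h = Aug 20 2017 3:00 AM.
Aug 20 2017 3:00 AM + 5 h = Aug 20 2017 8:00 AM.
Aug 20 2017 8:00 AM + 5 h = Aug 20 2017 1:00 PM.
Aug 20 2017 1:00 PM + 5 h = Aug 20 2017 6:00 PM.
Aug 20 2017 6:00 PM + 5 h = Aug 20 2017 11:00 PM.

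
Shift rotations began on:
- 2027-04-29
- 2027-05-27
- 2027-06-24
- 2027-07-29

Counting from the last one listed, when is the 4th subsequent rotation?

These are Thursdays with 28, 28, 35-day gaps.
Each is the final Thursday of its month — 2027-04-29 is past the 28th, so '4th Thursday' doesn't fit.
August 2027 ends with Thursday 2027-08-26.
Last Thursday of September 2027: 2027-09-30.
October 2027 ends with Thursday 2027-10-28.
November 2027 ends with Thursday 2027-11-25.

2027-11-25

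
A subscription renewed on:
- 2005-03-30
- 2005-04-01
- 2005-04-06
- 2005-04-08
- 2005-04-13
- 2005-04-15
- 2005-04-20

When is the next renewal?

Every event lands on a Wednesday or Friday (gaps cycle 2, 5, 2, 5, 2, 5).
So the schedule is: every Wednesday and Friday.
The following Friday is 2005-04-22.

2005-04-22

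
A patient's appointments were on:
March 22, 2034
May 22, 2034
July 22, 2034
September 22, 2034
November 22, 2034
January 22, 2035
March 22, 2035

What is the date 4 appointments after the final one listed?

Gaps: 61, 61, 62, 61, 61, 59 days — not constant. Every event is on the 22nd of the month.
Pattern: the 22nd of every 2 months.
Next: May 2035 → May 22, 2035.
July 2035: July 22, 2035.
Next: September 2035 → September 22, 2035.
November 2035: November 22, 2035.

November 22, 2035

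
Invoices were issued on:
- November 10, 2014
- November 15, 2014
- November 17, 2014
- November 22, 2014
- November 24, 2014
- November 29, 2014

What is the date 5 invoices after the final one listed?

December 15, 2014

Gaps: 5, 2, 5, 2, 5 days — not constant, but cyclic with period 2.
The events fall on every Monday and Saturday.
The following Monday is December 1, 2014.
Next Saturday: December 6, 2014.
Next Monday: December 8, 2014.
The following Saturday is December 13, 2014.
Next Monday: December 15, 2014.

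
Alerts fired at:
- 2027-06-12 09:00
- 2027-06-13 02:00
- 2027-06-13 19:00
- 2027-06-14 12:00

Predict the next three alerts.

Spacing: 17, 17, 17 h — constant 17 h.
2027-06-14 12:00 + 17 h = 2027-06-15 05:00.
2027-06-15 05:00 + 17 h = 2027-06-15 22:00.
2027-06-15 22:00 + 17 h = 2027-06-16 15:00.

2027-06-15 05:00, 2027-06-15 22:00, 2027-06-16 15:00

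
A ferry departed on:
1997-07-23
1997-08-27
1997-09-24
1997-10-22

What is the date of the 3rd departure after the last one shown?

All dates are Wednesdays, 35, 28, 28 days apart.
Specifically, the 4th Wednesday of each month.
4th Wednesday of November 1997: 1997-11-26.
4th Wednesday of December 1997: 1997-12-24.
January 1998 — 4th Wednesday is 1998-01-28.

1998-01-28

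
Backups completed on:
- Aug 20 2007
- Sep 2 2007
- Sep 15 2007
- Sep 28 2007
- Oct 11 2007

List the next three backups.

Every event comes 13 days after the last (13, 13, 13, 13).
Oct 11 2007 + 13 days = Oct 24 2007.
Oct 24 2007 + 13 days = Nov 6 2007.
Nov 6 2007 + 13 days = Nov 19 2007.

Oct 24 2007, Nov 6 2007, Nov 19 2007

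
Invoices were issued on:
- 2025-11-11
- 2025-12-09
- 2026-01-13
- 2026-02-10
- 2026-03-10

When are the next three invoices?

2026-04-14, 2026-05-12, 2026-06-09

These are Tuesdays at 28- or 35-day spacing (28, 35, 28, 28).
The pattern: 2nd Tuesday of the month.
2nd Tuesday of April 2026: 2026-04-14.
2nd Tuesday of May 2026: 2026-05-12.
June 2026 — 2nd Tuesday is 2026-06-09.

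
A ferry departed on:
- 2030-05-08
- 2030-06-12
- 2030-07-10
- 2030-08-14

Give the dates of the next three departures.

Gaps: 35, 28, 35 days — a mix of 28 and 35. Every date is a Wednesday.
Each is the 2nd Wednesday of its month.
2nd Wednesday of September 2030: 2030-09-11.
2nd Wednesday of October 2030: 2030-10-09.
2nd Wednesday of November 2030: 2030-11-13.

2030-09-11, 2030-10-09, 2030-11-13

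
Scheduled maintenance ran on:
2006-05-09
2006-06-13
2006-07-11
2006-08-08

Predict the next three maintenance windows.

2006-09-12, 2006-10-10, 2006-11-14

Gaps: 35, 28, 28 days — a mix of 28 and 35. Every date is a Tuesday.
Each is the 2nd Tuesday of its month.
2nd Tuesday of September 2006: 2006-09-12.
October 2006 — 2nd Tuesday is 2006-10-10.
November 2006 — 2nd Tuesday is 2006-11-14.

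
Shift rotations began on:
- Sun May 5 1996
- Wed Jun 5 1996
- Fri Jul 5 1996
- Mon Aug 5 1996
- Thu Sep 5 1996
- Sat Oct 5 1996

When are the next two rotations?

The day-of-month is always 5 (31, 30, 31, 31, 30 days between events).
So this recurs on the 5th of each month.
Next: November 1996 → Tue Nov 5 1996.
December 1996: Thu Dec 5 1996.

Tue Nov 5 1996, Thu Dec 5 1996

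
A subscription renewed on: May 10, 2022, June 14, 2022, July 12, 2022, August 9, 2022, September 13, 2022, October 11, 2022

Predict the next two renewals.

November 8, 2022; December 13, 2022

These are Tuesdays at 28- or 35-day spacing (35, 28, 28, 35, 28).
The pattern: 2nd Tuesday of the month.
2nd Tuesday of November 2022: November 8, 2022.
2nd Tuesday of December 2022: December 13, 2022.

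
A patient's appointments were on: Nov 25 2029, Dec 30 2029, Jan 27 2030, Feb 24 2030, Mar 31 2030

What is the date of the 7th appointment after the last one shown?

All Sundays; the gaps (35, 28, 28, 35) vary with month length.
This is the last Sunday of each month.
Last Sunday of April 2030: Apr 28 2030.
May 2030 ends with Sunday May 26 2030.
Last Sunday of June 2030: Jun 30 2030.
July 2030 ends with Sunday Jul 28 2030.
Last Sunday of August 2030: Aug 25 2030.
September 2030 ends with Sunday Sep 29 2030.
October 2030 ends with Sunday Oct 27 2030.

Oct 27 2030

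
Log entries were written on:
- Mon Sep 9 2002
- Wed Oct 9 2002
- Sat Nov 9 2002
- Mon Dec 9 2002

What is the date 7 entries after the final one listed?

Wed Jul 9 2003

Each date is the 9th; the gaps (30, 31, 30) track the month lengths.
The rule is the 9th of each month.
Next: January 2003 → Thu Jan 9 2003.
February 2003: Sun Feb 9 2003.
March 2003: Sun Mar 9 2003.
Next: April 2003 → Wed Apr 9 2003.
May 2003: Fri May 9 2003.
June 2003: Mon Jun 9 2003.
July 2003: Wed Jul 9 2003.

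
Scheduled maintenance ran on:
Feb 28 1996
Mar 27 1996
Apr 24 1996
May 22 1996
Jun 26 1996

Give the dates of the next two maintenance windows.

All dates are Wednesdays, 28, 28, 28, 35 days apart.
Specifically, the 4th Wednesday of each month.
July 1996 — 4th Wednesday is Jul 24 1996.
4th Wednesday of August 1996: Aug 28 1996.

Jul 24 1996, Aug 28 1996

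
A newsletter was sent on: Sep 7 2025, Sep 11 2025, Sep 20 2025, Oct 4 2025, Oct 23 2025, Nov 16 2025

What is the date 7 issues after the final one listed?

Sep 20 2026

The spacing grows by 5 each time: 4, 9, 14, 19, 24 days.
Next gap: 29 days. Nov 16 2025 + 29 days = Dec 15 2025.
Next gap: 34 days. Dec 15 2025 + 34 days = Jan 18 2026.
Next gap: 39 days. Jan 18 2026 + 39 days = Feb 26 2026.
Next gap: 44 days. Feb 26 2026 + 44 days = Apr 11 2026.
Next gap: 49 days. Apr 11 2026 + 49 days = May 30 2026.
Next gap: 54 days. May 30 2026 + 54 days = Jul 23 2026.
Next gap: 59 days. Jul 23 2026 + 59 days = Sep 20 2026.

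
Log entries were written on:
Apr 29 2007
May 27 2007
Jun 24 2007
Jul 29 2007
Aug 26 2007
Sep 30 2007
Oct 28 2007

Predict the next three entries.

Every date is a Sunday; gaps 28, 28, 35, 28, 35, 28 days.
Each is the last Sunday of its month (at least one falls on the 29th or later, ruling out '4th Sunday').
Last Sunday of November 2007: Nov 25 2007.
December 2007 ends with Sunday Dec 30 2007.
January 2008 ends with Sunday Jan 27 2008.

Nov 25 2007, Dec 30 2007, Jan 27 2008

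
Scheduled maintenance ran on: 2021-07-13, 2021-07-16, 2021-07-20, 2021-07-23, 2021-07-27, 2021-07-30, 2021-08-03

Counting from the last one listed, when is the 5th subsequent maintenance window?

2021-08-20

The gap pattern 3, 4, 3, 4, 3, 4 repeats every 2 events.
These are the Tuesdays and Fridays of each week.
The following Friday is 2021-08-06.
Next Tuesday: 2021-08-10.
Next Friday: 2021-08-13.
Next Tuesday: 2021-08-17.
The following Friday is 2021-08-20.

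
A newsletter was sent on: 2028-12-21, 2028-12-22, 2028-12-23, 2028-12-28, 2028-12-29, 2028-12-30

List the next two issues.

2029-01-04, 2029-01-05

The gap pattern 1, 1, 5, 1, 1 repeats every 3 events.
These are the Thursdays, Fridays and Saturdays of each week.
The following Thursday is 2029-01-04.
Next Friday: 2029-01-05.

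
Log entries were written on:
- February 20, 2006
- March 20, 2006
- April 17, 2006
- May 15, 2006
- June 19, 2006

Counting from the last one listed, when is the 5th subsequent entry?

All dates are Mondays, 28, 28, 28, 35 days apart.
Specifically, the 3rd Monday of each month.
3rd Monday of July 2006: July 17, 2006.
3rd Monday of August 2006: August 21, 2006.
September 2006 — 3rd Monday is September 18, 2006.
3rd Monday of October 2006: October 16, 2006.
3rd Monday of November 2006: November 20, 2006.

November 20, 2006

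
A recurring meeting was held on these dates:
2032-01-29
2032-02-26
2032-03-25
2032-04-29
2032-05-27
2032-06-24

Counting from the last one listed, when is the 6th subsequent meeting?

2032-12-30

These are Thursdays with 28, 28, 35, 28, 28-day gaps.
Each is the final Thursday of its month — 2032-01-29 is past the 28th, so '4th Thursday' doesn't fit.
July 2032 ends with Thursday 2032-07-29.
Last Thursday of August 2032: 2032-08-26.
September 2032 ends with Thursday 2032-09-30.
Last Thursday of October 2032: 2032-10-28.
Last Thursday of November 2032: 2032-11-25.
Last Thursday of December 2032: 2032-12-30.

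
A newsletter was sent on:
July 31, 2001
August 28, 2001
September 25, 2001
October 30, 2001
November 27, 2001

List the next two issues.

December 25, 2001; January 29, 2002

These are Tuesdays with 28, 28, 35, 28-day gaps.
Each is the final Tuesday of its month — July 31, 2001 is past the 28th, so '4th Tuesday' doesn't fit.
Last Tuesday of December 2001: December 25, 2001.
January 2002 ends with Tuesday January 29, 2002.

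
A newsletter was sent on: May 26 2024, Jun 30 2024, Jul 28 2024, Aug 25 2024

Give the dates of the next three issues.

All Sundays; the gaps (35, 28, 28) vary with month length.
This is the last Sunday of each month.
September 2024 ends with Sunday Sep 29 2024.
October 2024 ends with Sunday Oct 27 2024.
November 2024 ends with Sunday Nov 24 2024.

Sep 29 2024, Oct 27 2024, Nov 24 2024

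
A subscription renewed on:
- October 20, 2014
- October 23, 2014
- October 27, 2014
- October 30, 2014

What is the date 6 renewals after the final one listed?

Gaps: 3, 4, 3 days — not constant, but cyclic with period 2.
The events fall on every Monday and Thursday.
The following Monday is November 3, 2014.
The following Thursday is November 6, 2014.
The following Monday is November 10, 2014.
The following Thursday is November 13, 2014.
The following Monday is November 17, 2014.
Next Thursday: November 20, 2014.

November 20, 2014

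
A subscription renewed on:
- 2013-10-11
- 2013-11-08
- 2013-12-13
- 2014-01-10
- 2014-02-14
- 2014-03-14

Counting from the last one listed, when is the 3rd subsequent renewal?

2014-06-13

Gaps: 28, 35, 28, 35, 28 days — a mix of 28 and 35. Every date is a Friday.
Each is the 2nd Friday of its month.
2nd Friday of April 2014: 2014-04-11.
2nd Friday of May 2014: 2014-05-09.
June 2014 — 2nd Friday is 2014-06-13.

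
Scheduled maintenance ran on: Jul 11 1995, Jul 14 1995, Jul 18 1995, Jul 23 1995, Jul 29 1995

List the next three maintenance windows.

Aug 5 1995, Aug 13 1995, Aug 22 1995

Gaps: 3, 4, 5, 6 days — each gap is 1 larger than the previous one.
Next gap: 7 days. Jul 29 1995 + 7 days = Aug 5 1995.
Next gap: 8 days. Aug 5 1995 + 8 days = Aug 13 1995.
Next gap: 9 days. Aug 13 1995 + 9 days = Aug 22 1995.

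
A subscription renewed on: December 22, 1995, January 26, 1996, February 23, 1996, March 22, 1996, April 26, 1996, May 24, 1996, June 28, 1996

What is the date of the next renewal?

July 26, 1996

Gaps: 35, 28, 28, 35, 28, 35 days — a mix of 28 and 35. Every date is a Friday.
Each is the 4th Friday of its month.
July 1996 — 4th Friday is July 26, 1996.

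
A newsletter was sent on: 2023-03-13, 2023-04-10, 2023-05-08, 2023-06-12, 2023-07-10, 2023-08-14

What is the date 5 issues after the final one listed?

All dates are Mondays, 28, 28, 35, 28, 35 days apart.
Specifically, the 2nd Monday of each month.
2nd Monday of September 2023: 2023-09-11.
October 2023 — 2nd Monday is 2023-10-09.
2nd Monday of November 2023: 2023-11-13.
December 2023 — 2nd Monday is 2023-12-11.
2nd Monday of January 2024: 2024-01-08.

2024-01-08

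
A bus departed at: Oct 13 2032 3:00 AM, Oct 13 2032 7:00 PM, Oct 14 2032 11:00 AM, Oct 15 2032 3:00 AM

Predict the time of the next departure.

The interval is a steady 16 hours (16, 16, 16).
Oct 15 2032 3:00 AM + 16 h = Oct 15 2032 7:00 PM.

Oct 15 2032 7:00 PM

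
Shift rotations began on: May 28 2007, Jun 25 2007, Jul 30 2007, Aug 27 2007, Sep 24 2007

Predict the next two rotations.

Oct 29 2007, Nov 26 2007

Every date is a Monday; gaps 28, 35, 28, 28 days.
Each is the last Monday of its month (at least one falls on the 29th or later, ruling out '4th Monday').
October 2007 ends with Monday Oct 29 2007.
November 2007 ends with Monday Nov 26 2007.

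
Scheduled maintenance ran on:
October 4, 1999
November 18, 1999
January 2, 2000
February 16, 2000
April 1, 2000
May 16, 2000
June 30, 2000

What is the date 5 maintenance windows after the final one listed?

Gaps between consecutive events: 45, 45, 45, 45, 45, 45 days — a constant 45-day interval.
June 30, 2000 + 45 days = August 14, 2000.
August 14, 2000 + 45 days = September 28, 2000.
September 28, 2000 + 45 days = November 12, 2000.
November 12, 2000 + 45 days = December 27, 2000.
December 27, 2000 + 45 days = February 10, 2001.

February 10, 2001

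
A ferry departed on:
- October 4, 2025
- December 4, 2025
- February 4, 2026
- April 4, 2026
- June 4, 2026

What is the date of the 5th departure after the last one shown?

The day-of-month is always 4 (61, 62, 59, 61 days between events).
So this recurs on the 4th of every 2 months.
Next: August 2026 → August 4, 2026.
Next: October 2026 → October 4, 2026.
December 2026: December 4, 2026.
February 2027: February 4, 2027.
April 2027: April 4, 2027.

April 4, 2027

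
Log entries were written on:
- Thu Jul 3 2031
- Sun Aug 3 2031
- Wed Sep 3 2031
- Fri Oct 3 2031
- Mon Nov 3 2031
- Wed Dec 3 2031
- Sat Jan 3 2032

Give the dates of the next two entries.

Tue Feb 3 2032, Wed Mar 3 2032

The day-of-month is always 3 (31, 31, 30, 31, 30, 31 days between events).
So this recurs on the 3rd of each month.
Next: February 2032 → Tue Feb 3 2032.
March 2032: Wed Mar 3 2032.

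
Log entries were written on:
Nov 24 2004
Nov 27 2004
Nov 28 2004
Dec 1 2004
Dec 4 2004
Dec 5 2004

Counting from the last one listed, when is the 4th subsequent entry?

Every event lands on a Wednesday or Saturday or Sunday (gaps cycle 3, 1, 3, 3, 1).
So the schedule is: every Wednesday, Saturday and Sunday.
Next Wednesday: Dec 8 2004.
Next Saturday: Dec 11 2004.
The following Sunday is Dec 12 2004.
The following Wednesday is Dec 15 2004.

Dec 15 2004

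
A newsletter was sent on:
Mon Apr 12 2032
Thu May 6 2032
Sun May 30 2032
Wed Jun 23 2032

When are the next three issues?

The spacing is 24, 24, 24 days — always 24 days.
Wed Jun 23 2032 + 24 days = Sat Jul 17 2032.
Sat Jul 17 2032 + 24 days = Tue Aug 10 2032.
Tue Aug 10 2032 + 24 days = Fri Sep 3 2032.

Sat Jul 17 2032, Tue Aug 10 2032, Fri Sep 3 2032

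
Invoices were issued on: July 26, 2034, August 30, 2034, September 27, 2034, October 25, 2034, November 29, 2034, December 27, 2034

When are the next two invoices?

January 31, 2035; February 28, 2035

All Wednesdays; the gaps (35, 28, 28, 35, 28) vary with month length.
This is the last Wednesday of each month.
January 2035 ends with Wednesday January 31, 2035.
February 2035 ends with Wednesday February 28, 2035.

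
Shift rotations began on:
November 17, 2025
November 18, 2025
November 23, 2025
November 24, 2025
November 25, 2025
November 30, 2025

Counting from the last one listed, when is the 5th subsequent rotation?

The gap pattern 1, 5, 1, 1, 5 repeats every 3 events.
These are the Mondays, Tuesdays and Sundays of each week.
The following Monday is December 1, 2025.
Next Tuesday: December 2, 2025.
The following Sunday is December 7, 2025.
Next Monday: December 8, 2025.
The following Tuesday is December 9, 2025.

December 9, 2025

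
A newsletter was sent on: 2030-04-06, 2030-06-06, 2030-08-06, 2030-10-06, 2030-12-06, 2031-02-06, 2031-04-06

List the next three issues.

The day-of-month is always 6 (61, 61, 61, 61, 62, 59 days between events).
So this recurs on the 6th of every 2 months.
June 2031: 2031-06-06.
Next: August 2031 → 2031-08-06.
Next: October 2031 → 2031-10-06.

2031-06-06, 2031-08-06, 2031-10-06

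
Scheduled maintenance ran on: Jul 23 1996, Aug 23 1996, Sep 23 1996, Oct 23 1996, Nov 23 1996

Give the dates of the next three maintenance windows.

Each date is the 23rd; the gaps (31, 31, 30, 31) track the month lengths.
The rule is the 23rd of each month.
December 1996: Dec 23 1996.
January 1997: Jan 23 1997.
Next: February 1997 → Feb 23 1997.

Dec 23 1996, Jan 23 1997, Feb 23 1997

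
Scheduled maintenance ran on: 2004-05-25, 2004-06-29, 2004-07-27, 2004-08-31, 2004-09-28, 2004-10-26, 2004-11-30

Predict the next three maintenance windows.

All Tuesdays; the gaps (35, 28, 35, 28, 28, 35) vary with month length.
This is the last Tuesday of each month.
December 2004 ends with Tuesday 2004-12-28.
Last Tuesday of January 2005: 2005-01-25.
Last Tuesday of February 2005: 2005-02-22.

2004-12-28, 2005-01-25, 2005-02-22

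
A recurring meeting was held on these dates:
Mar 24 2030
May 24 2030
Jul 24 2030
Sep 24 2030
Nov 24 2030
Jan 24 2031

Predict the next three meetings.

Each date is the 24th; the gaps (61, 61, 62, 61, 61) track the month lengths.
The rule is the 24th of every 2 months.
Next: March 2031 → Mar 24 2031.
May 2031: May 24 2031.
Next: July 2031 → Jul 24 2031.

Mar 24 2031, May 24 2031, Jul 24 2031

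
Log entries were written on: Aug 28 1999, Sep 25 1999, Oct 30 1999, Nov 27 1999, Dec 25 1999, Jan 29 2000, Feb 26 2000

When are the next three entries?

Every date is a Saturday; gaps 28, 35, 28, 28, 35, 28 days.
Each is the last Saturday of its month (at least one falls on the 29th or later, ruling out '4th Saturday').
Last Saturday of March 2000: Mar 25 2000.
Last Saturday of April 2000: Apr 29 2000.
May 2000 ends with Saturday May 27 2000.

Mar 25 2000, Apr 29 2000, May 27 2000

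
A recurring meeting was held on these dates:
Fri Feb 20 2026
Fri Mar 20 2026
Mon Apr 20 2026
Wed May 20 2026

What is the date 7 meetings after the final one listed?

The day-of-month is always 20 (28, 31, 30 days between events).
So this recurs on the 20th of each month.
June 2026: Sat Jun 20 2026.
July 2026: Mon Jul 20 2026.
August 2026: Thu Aug 20 2026.
September 2026: Sun Sep 20 2026.
Next: October 2026 → Tue Oct 20 2026.
Next: November 2026 → Fri Nov 20 2026.
December 2026: Sun Dec 20 2026.

Sun Dec 20 2026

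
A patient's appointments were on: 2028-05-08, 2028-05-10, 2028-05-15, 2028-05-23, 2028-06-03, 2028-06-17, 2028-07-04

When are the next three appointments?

2028-07-24, 2028-08-16, 2028-09-11

Intervals are 2, 5, 8, 11, 14, 17 days — an arithmetic progression with common difference 3.
Next gap: 20 days. 2028-07-04 + 20 days = 2028-07-24.
Next gap: 23 days. 2028-07-24 + 23 days = 2028-08-16.
Next gap: 26 days. 2028-08-16 + 26 days = 2028-09-11.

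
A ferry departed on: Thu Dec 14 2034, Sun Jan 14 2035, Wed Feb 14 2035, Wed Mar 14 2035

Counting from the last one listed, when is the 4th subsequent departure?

Sat Jul 14 2035

The day-of-month is always 14 (31, 31, 28 days between events).
So this recurs on the 14th of each month.
Next: April 2035 → Sat Apr 14 2035.
Next: May 2035 → Mon May 14 2035.
June 2035: Thu Jun 14 2035.
July 2035: Sat Jul 14 2035.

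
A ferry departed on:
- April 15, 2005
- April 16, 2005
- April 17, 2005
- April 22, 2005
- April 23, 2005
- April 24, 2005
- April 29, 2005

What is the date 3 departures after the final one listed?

May 6, 2005

Gaps: 1, 1, 5, 1, 1, 5 days — not constant, but cyclic with period 3.
The events fall on every Friday, Saturday and Sunday.
Next Saturday: April 30, 2005.
The following Sunday is May 1, 2005.
The following Friday is May 6, 2005.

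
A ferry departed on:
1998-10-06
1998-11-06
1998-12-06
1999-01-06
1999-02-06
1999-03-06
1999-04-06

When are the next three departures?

The day-of-month is always 6 (31, 30, 31, 31, 28, 31 days between events).
So this recurs on the 6th of each month.
Next: May 1999 → 1999-05-06.
June 1999: 1999-06-06.
Next: July 1999 → 1999-07-06.

1999-05-06, 1999-06-06, 1999-07-06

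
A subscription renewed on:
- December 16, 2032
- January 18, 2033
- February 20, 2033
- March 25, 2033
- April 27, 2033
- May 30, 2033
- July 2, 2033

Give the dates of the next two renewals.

August 4, 2033; September 6, 2033

Gaps between consecutive events: 33, 33, 33, 33, 33, 33 days — a constant 33-day interval.
July 2, 2033 + 33 days = August 4, 2033.
August 4, 2033 + 33 days = September 6, 2033.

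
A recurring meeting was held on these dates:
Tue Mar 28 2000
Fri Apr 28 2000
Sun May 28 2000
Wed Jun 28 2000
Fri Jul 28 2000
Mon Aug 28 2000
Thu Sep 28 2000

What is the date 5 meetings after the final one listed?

Each date is the 28th; the gaps (31, 30, 31, 30, 31, 31) track the month lengths.
The rule is the 28th of each month.
Next: October 2000 → Sat Oct 28 2000.
November 2000: Tue Nov 28 2000.
December 2000: Thu Dec 28 2000.
January 2001: Sun Jan 28 2001.
February 2001: Wed Feb 28 2001.

Wed Feb 28 2001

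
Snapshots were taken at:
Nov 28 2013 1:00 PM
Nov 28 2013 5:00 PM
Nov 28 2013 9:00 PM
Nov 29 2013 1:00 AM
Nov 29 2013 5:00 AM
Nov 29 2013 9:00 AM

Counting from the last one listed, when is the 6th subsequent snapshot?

Nov 30 2013 9:00 AM

Spacing: 4, 4, 4, 4, 4 h — constant 4 h.
Nov 29 2013 9:00 AM + 4 h = Nov 29 2013 1:00 PM.
Nov 29 2013 1:00 PM + 4 h = Nov 29 2013 5:00 PM.
Nov 29 2013 5:00 PM + 4 h = Nov 29 2013 9:00 PM.
Nov 29 2013 9:00 PM + 4 h = Nov 30 2013 1:00 AM.
Nov 30 2013 1:00 AM + 4 h = Nov 30 2013 5:00 AM.
Nov 30 2013 5:00 AM + 4 h = Nov 30 2013 9:00 AM.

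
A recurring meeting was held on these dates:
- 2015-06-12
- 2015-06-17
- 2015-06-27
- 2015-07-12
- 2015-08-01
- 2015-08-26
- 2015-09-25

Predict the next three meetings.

2015-10-30, 2015-12-09, 2016-01-23

Gaps: 5, 10, 15, 20, 25, 30 days — each gap is 5 larger than the previous one.
Next gap: 35 days. 2015-09-25 + 35 days = 2015-10-30.
Next gap: 40 days. 2015-10-30 + 40 days = 2015-12-09.
Next gap: 45 days. 2015-12-09 + 45 days = 2016-01-23.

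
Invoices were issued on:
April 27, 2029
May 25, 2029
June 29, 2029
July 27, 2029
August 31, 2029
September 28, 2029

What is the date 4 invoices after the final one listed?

January 25, 2030

All Fridays; the gaps (28, 35, 28, 35, 28) vary with month length.
This is the last Friday of each month.
Last Friday of October 2029: October 26, 2029.
November 2029 ends with Friday November 30, 2029.
December 2029 ends with Friday December 28, 2029.
January 2030 ends with Friday January 25, 2030.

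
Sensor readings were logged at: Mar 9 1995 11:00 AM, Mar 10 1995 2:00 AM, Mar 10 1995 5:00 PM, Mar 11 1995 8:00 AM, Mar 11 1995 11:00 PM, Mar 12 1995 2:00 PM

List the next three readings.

Mar 13 1995 5:00 AM, Mar 13 1995 8:00 PM, Mar 14 1995 11:00 AM

Gaps: 15, 15, 15, 15, 15 hours — each event is 15 hours after the previous one.
Mar 12 1995 2:00 PM + 15 h = Mar 13 1995 5:00 AM.
Mar 13 1995 5:00 AM + 15 h = Mar 13 1995 8:00 PM.
Mar 13 1995 8:00 PM + 15 h = Mar 14 1995 11:00 AM.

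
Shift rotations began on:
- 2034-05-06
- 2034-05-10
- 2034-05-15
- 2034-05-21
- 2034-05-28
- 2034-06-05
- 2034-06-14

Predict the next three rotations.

The spacing grows by 1 each time: 4, 5, 6, 7, 8, 9 days.
Next gap: 10 days. 2034-06-14 + 10 days = 2034-06-24.
Next gap: 11 days. 2034-06-24 + 11 days = 2034-07-05.
Next gap: 12 days. 2034-07-05 + 12 days = 2034-07-17.

2034-06-24, 2034-07-05, 2034-07-17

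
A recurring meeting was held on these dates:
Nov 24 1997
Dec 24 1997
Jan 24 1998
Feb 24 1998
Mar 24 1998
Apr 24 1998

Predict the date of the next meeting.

Gaps: 30, 31, 31, 28, 31 days — not constant. Every event is on the 24th of the month.
Pattern: the 24th of each month.
May 1998: May 24 1998.

May 24 1998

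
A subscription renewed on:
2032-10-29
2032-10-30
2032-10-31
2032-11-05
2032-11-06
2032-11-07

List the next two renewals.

The gap pattern 1, 1, 5, 1, 1 repeats every 3 events.
These are the Fridays, Saturdays and Sundays of each week.
The following Friday is 2032-11-12.
The following Saturday is 2032-11-13.

2032-11-12, 2032-11-13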